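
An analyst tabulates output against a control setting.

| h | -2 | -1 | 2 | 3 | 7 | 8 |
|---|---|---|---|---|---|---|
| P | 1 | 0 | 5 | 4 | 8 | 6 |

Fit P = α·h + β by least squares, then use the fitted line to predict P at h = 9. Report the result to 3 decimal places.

Setting ∂/∂α … = 0 gives: 131·α + 17·β = 124;  17·α + 6·β = 24.
Determinant 131·6 − 17² = 497.
α = (124·6 − 17·24)/497 = 48/71; β = (131·24 − 17·124)/497 = 148/71.
At h = 9: P̂ = (48/71)·(9) + (148/71)·(1) = 580/71.

P̂ = 8.169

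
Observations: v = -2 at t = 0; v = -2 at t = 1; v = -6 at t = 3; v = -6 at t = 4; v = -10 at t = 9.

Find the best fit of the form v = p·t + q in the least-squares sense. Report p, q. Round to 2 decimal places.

The normal system XᵀX·[p, q]ᵀ = Xᵀv is [[107, 17]; [17, 5]]·[p, q]ᵀ = [-134, -26]ᵀ.
det = 107·5 − 17² = 246.
p = ((-134)·5 − 17·(-26))/246 = -38/41; q = (107·(-26) − 17·(-134))/246 = -84/41.

p = -0.93, q = -2.05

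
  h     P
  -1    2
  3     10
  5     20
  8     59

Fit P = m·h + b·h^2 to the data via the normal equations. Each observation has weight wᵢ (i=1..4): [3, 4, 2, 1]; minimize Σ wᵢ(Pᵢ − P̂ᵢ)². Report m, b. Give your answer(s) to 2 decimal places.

The normal equations are: 153·m + 867·b = 786;  867·m + 5673·b = 5142.
Determinant 153·5673 − 867² = 116280.
m = (786·5673 − 867·5142)/116280 = 12/1615; b = (153·5142 − 867·786)/116280 = 86/95.

m = 0.01, b = 0.91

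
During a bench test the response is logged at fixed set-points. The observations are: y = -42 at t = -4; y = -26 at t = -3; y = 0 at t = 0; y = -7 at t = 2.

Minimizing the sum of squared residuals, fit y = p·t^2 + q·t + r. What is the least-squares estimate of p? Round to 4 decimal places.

Setting ∂/∂p … = 0 gives: 353·p + (-83)·q + 29·r = -934;  (-83)·p + 29·q + (-5)·r = 232;  29·p + (-5)·q + 4·r = -75.
(Σt^2·t^2 = 353, Σt^2·t = -83, Σt^2 = 29, Σt·t = 29, Σt = -5, Σ1 = 4, Σt^2·y = -934, Σt·y = 232, Σy = -75.)
Inverting the 3×3 Gram matrix, [p, q, r]ᵀ = [-805/354, 497/354, -30/59]ᵀ.

p = -2.2740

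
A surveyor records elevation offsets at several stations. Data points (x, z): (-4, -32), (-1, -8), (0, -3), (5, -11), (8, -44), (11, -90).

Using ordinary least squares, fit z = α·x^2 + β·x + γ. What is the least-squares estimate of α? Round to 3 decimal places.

α = -1.014

Sums needed: Σx^2·x^2 = 19619, Σx^2·x = 1903, Σx^2 = 227, Σx·x = 227, Σx = 19, Σ1 = 6.
And Σx^2·z = -14501, Σx·z = -1261, Σz = -188.
Row-reducing yields α = -1058/1043, β = 3348/1043, γ = -465/149.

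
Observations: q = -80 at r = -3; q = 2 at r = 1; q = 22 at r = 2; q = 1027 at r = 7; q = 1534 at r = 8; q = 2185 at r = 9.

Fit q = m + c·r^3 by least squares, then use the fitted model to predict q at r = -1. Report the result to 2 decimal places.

q̂ = -3.75

With design matrix M, MᵀM = [[6, 1566]; [1566, 912028]] and Mᵀq = [4690, 2732872]ᵀ.
det = 6·912028 − 1566² = 3019812.
m = (4690·912028 − 1566·2732872)/3019812 = -566558/754953; c = (6·2732872 − 1566·4690)/3019812 = 754391/251651.
At r = -1: q̂ = (-566558/754953)·(1) + (754391/251651)·(-1) = -21601/5763.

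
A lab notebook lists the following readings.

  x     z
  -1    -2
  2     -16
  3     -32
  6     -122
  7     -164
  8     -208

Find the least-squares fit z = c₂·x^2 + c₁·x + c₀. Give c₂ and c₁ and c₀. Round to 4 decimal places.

c₂ = -3.0422, c₁ = -1.8335, c₀ = -0.3811

The normal system MᵀM·[c₂, c₁, c₀]ᵀ = Mᵀz is [[7891, 1105, 163]; [1105, 163, 25]; [163, 25, 6]]·[c₂, c₁, c₀]ᵀ = [-26094, -3670, -544]ᵀ.
Row-reducing yields c₂ = -102199/33594, c₁ = -61595/33594, c₀ = -194/509.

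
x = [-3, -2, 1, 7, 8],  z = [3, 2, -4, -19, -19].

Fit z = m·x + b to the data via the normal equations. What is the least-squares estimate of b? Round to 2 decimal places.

Normal-equation sums: Σx·x = 127, Σx = 11, Σ1 = 5.
Right-hand side: Σx·z = -302, Σz = -37.
det = 127·5 − 11² = 514.
m = ((-302)·5 − 11·(-37))/514 = -1103/514; b = (127·(-37) − 11·(-302))/514 = -1377/514.

b = -2.68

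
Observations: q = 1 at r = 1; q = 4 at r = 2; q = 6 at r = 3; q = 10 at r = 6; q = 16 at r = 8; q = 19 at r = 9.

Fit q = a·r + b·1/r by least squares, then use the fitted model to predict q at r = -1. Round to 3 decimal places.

q̂ = -1.115

Compute the Gram sums: Σr·r = 195, Σr·1/r = 6, Σ1/r·1/r = 7345/5184.
For Aᵀq: Σr·q = 386, Σ1/r·q = 97/9.
Normal equations: [[195, 6]; [6, 7345/5184]]·[a, b]ᵀ = [386, 97/9]ᵀ.
Δ = 195·(7345/5184) − 6² = 415217/1728.
a = (386·(7345/5184) − 6·(97/9))/(415217/1728) = 2499938/1245651; b = (195·(97/9) − 6·386)/(415217/1728) = -370368/415217.
At r = -1: q̂ = (2499938/1245651)·(-1) + (-370368/415217)·(-1) = -1388834/1245651.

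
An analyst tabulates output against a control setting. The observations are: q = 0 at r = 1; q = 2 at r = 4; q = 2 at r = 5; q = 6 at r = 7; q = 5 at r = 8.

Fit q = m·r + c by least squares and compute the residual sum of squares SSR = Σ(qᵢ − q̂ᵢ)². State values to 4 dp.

Setting ∂/∂m … = 0 gives: 155·m + 25·c = 100;  25·m + 5·c = 15.
Eliminating c: 5·(row 1) − 25·(row 2) gives 150·m = 5·100 − 25·15 = 125, so m = 5/6.
Then c = (15 − 25·(5/6))/5 = -7/6.
Residuals: 1/3, -1/6, -1, 4/3, -1/2; SSR = 19/6.

SSR = 3.1667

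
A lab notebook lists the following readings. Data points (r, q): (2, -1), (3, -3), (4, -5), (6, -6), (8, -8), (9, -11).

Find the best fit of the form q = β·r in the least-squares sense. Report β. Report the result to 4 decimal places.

β = -1.0952

Entries of AᵀA: Σr·r = 210.
For Aᵀq: Σr·q = -230.
AᵀA·[β]ᵀ = Aᵀq becomes [[210]]·[β]ᵀ = [-230]ᵀ.
Hence β = -230 / 210 ≈ -1.09524.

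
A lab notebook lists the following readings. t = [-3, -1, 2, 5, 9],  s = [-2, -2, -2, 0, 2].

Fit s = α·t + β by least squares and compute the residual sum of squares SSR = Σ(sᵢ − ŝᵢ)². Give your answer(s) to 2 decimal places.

Sums needed: Σt·t = 120, Σt = 12, Σ1 = 5.
Moment sums: Σt·s = 22, Σs = -4.
XᵀX·[α, β]ᵀ = Xᵀs becomes [[120, 12]; [12, 5]]·[α, β]ᵀ = [22, -4]ᵀ.
det = 120·5 − 12² = 456.
α = (22·5 − 12·(-4))/456 = 79/228; β = (120·(-4) − 12·22)/456 = -31/19.
Residuals: 51/76, -5/228, -121/114, -23/228, 39/76; SSR = 211/114.

SSR = 1.85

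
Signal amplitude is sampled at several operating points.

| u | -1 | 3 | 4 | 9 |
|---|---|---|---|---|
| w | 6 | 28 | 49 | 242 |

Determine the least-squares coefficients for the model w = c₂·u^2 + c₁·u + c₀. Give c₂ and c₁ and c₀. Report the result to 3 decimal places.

c₂ = 3.008, c₁ = -0.458, c₀ = 2.510

The normal system AᵀA·[c₂, c₁, c₀]ᵀ = Aᵀw is [[6899, 819, 107]; [819, 107, 15]; [107, 15, 4]]·[c₂, c₁, c₀]ᵀ = [20644, 2452, 325]ᵀ.
Row-reducing yields c₂ = 18257/6070, c₁ = -2779/6070, c₀ = 7617/3035.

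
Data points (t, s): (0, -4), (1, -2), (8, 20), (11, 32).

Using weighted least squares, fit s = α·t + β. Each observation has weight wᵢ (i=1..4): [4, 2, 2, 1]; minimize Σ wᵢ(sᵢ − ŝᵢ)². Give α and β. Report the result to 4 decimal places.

MᵀWM·[α, β]ᵀ = MᵀWs reads: 251·α + 29·β = 668;  29·α + 9·β = 52.
det = 251·9 − 29² = 1418.
α = (668·9 − 29·52)/1418 = 2252/709; β = (251·52 − 29·668)/1418 = -3160/709.

α = 3.1763, β = -4.4570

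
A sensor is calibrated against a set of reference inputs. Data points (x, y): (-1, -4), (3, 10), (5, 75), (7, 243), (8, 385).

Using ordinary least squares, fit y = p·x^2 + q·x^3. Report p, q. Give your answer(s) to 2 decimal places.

p = -2.05, q = 1.01

With design matrix A, AᵀA = [[7204, 52942]; [52942, 396148]] and Aᵀy = [38508, 290118]ᵀ.
Δ = 7204·396148 − 52942² = 50994828.
p = (38508·396148 − 52942·290118)/50994828 = -8713331/4249569; q = (7204·290118 − 52942·38508)/50994828 = 4276628/4249569.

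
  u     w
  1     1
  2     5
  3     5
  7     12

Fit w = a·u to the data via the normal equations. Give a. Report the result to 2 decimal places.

a = 1.75

Sums needed: Σu·u = 63.
And Σu·w = 110.
Normal equations: [[63]]·[a]ᵀ = [110]ᵀ.
Hence a = 110 / 63 ≈ 1.74603.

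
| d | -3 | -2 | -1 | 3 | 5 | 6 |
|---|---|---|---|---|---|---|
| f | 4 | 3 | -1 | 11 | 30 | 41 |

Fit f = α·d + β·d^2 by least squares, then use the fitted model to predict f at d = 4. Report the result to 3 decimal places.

Compute the Gram sums: Σd·d = 84, Σd·d^2 = 332, Σd^2·d^2 = 2100.
Moment sums: Σd·f = 412, Σd^2·f = 2372.
AᵀA·[α, β]ᵀ = Aᵀf becomes [[84, 332]; [332, 2100]]·[α, β]ᵀ = [412, 2372]ᵀ.
Determinant 84·2100 − 332² = 66176.
α = (412·2100 − 332·2372)/66176 = 607/517; β = (84·2372 − 332·412)/66176 = 488/517.
At d = 4: f̂ = (607/517)·(4) + (488/517)·(16) = 10236/517.

f̂ = 19.799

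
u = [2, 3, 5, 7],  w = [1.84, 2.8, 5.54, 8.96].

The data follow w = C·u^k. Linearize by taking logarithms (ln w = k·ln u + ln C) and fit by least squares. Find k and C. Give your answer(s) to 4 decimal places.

With ln wᵢ as the transformed response and ln uᵢ as the regressor:
Over the data: Σln u = 5.3471, Σ(ln u)² = 8.0643, Σln w = 5.5441, Σln u·ln w = 8.5761.
Normal system: [[8.0643, 5.3471]; [5.3471, 4]]·[k, ln C]ᵀ = [8.5761, 5.5441]ᵀ.
Solving (det = 3.6655): k = 1.27111, ln C = -0.31315, so C = exp(-0.31315) = 0.73114.

k = 1.2711, C = 0.7311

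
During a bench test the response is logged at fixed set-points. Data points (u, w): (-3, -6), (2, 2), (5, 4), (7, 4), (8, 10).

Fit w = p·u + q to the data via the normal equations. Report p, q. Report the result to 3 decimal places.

p = 1.228, q = -1.868

From the data, Σu·u = 151, Σu = 19, Σ1 = 5.
And Σu·w = 150, Σw = 14.
Determinant 151·5 − 19² = 394.
p = (150·5 − 19·14)/394 = 242/197; q = (151·14 − 19·150)/394 = -368/197.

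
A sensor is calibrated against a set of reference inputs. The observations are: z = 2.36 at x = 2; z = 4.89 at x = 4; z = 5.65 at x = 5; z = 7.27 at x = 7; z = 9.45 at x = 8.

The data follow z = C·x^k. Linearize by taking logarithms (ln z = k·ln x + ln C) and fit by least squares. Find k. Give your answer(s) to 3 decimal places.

Taking logs, ln z = k·ln x + ln C, so regress ln z on ln x.
AᵀA = [[13.1032, 7.7142]; [7.7142, 5]], rhs = [14.1132, 8.4073]ᵀ  (here Σln x = 7.7142, Σ(ln x)² = 13.1032, Σln z = 8.4073, Σln x·ln z = 14.1132).
Solving (det = 6.0066): k = 0.95063, ln C = 0.21478.

k = 0.951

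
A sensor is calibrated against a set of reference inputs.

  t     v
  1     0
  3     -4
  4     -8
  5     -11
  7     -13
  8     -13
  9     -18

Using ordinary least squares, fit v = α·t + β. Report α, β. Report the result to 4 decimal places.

Sums needed: Σt·t = 245, Σt = 37, Σ1 = 7.
Moment sums: Σt·v = -456, Σv = -67.
MᵀM·[α, β]ᵀ = Mᵀv becomes [[245, 37]; [37, 7]]·[α, β]ᵀ = [-456, -67]ᵀ.
Eliminating β: 7·(row 1) − 37·(row 2) gives 346·α = 7·(-456) − 37·(-67) = -713, so α = -713/346.
Then β = ((-67) − 37·(-713/346))/7 = 457/346.

α = -2.0607, β = 1.3208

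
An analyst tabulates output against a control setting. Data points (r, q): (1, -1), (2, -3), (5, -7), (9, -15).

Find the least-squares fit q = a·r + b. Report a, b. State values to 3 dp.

a = -1.716, b = 0.794

XᵀX·[a, b]ᵀ = Xᵀq reads: 111·a + 17·b = -177;  17·a + 4·b = -26.
(Σr·r = 111, Σr = 17, Σ1 = 4, Σr·q = -177, Σq = -26.)
Eliminating b: 4·(row 1) − 17·(row 2) gives 155·a = 4·(-177) − 17·(-26) = -266, so a = -266/155.
Then b = ((-26) − 17·(-266/155))/4 = 123/155.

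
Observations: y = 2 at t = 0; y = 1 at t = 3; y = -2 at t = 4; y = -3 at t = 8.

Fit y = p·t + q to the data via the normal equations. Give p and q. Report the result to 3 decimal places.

Entries of XᵀX: Σt·t = 89, Σt = 15, Σ1 = 4.
Right-hand side: Σt·y = -29, Σy = -2.
XᵀX·[p, q]ᵀ = Xᵀy becomes [[89, 15]; [15, 4]]·[p, q]ᵀ = [-29, -2]ᵀ.
det = 89·4 − 15² = 131.
p = ((-29)·4 − 15·(-2))/131 = -86/131; q = (89·(-2) − 15·(-29))/131 = 257/131.

p = -0.656, q = 1.962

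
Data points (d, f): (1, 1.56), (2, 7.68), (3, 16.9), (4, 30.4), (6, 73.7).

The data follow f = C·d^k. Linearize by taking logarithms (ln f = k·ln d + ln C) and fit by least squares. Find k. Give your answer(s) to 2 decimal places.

k = 2.13

With ln fᵢ as the transformed response and ln dᵢ as the regressor:
Sums: Σln d = 4.9698, Σ(ln d)² = 6.8196, Σln f = 13.0251, Σln d·ln f = 16.9572.
Normal system: [[6.8196, 4.9698]; [4.9698, 5]]·[k, ln C]ᵀ = [16.9572, 13.0251]ᵀ.
Δ = 6.8196·5 − (4.9698)² = 9.3990; k = (16.9572·5 − 4.9698·13.0251)/9.3990 = 2.13360, ln C = (6.8196·13.0251 − 4.9698·16.9572)/9.3990 = 0.48430.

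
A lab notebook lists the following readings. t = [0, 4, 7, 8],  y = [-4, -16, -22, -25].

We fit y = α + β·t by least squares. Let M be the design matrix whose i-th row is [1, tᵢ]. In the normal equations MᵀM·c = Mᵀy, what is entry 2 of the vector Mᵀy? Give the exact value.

-418

Entry 2 ↔ basis t, so (Mᵀy)_{2} = Σᵢ (t)·yᵢ = (0)·(-4) + (4)·(-16) + (7)·(-22) + (8)·(-25) = -418.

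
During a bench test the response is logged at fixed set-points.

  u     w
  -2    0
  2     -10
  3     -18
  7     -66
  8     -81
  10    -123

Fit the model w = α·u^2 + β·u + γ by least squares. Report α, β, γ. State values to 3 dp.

Normal-equation sums: Σu^2·u^2 = 16610, Σu^2·u = 1882, Σu^2 = 230, Σu·u = 230, Σu = 28, Σ1 = 6.
For Aᵀw: Σu^2·w = -20920, Σu·w = -2414, Σw = -298.
AᵀA·[α, β, γ]ᵀ = Aᵀw becomes [[16610, 1882, 230]; [1882, 230, 28]; [230, 28, 6]]·[α, β, γ]ᵀ = [-20920, -2414, -298]ᵀ.
Solving the 3×3 system (Gaussian elimination) gives α = -28950/30049, β = -73885/30049, γ = -37887/30049.

α = -0.963, β = -2.459, γ = -1.261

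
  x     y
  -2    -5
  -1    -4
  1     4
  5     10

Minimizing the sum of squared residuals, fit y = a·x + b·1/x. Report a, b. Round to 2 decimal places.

a = 1.92, b = 2.10

Compute the Gram sums: Σx·x = 31, Σx·1/x = 4, Σ1/x·1/x = 229/100.
And Σx·y = 68, Σ1/x·y = 25/2.
So MᵀM·[a, b]ᵀ = Mᵀy: [[31, 4]; [4, 229/100]]·[a, b]ᵀ = [68, 25/2]ᵀ.
Δ = 31·(229/100) − 4² = 5499/100.
a = (68·(229/100) − 4·(25/2))/(5499/100) = 3524/1833; b = (31·(25/2) − 4·68)/(5499/100) = 3850/1833.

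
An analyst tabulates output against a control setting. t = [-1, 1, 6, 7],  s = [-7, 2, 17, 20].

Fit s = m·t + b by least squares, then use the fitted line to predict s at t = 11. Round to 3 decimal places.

ŝ = 33.458

Sums needed: Σt·t = 87, Σt = 13, Σ1 = 4.
And Σt·s = 251, Σs = 32.
So AᵀA·[m, b]ᵀ = Aᵀs: [[87, 13]; [13, 4]]·[m, b]ᵀ = [251, 32]ᵀ.
det = 87·4 − 13² = 179.
m = (251·4 − 13·32)/179 = 588/179; b = (87·32 − 13·251)/179 = -479/179.
At t = 11: ŝ = (588/179)·(11) + (-479/179)·(1) = 5989/179.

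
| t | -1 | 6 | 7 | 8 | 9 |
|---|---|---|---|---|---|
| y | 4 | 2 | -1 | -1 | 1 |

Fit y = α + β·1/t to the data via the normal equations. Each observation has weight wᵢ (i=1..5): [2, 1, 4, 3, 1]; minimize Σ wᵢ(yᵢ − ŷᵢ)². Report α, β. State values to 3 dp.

α = 0.089, β = -3.888

Compute the Gram sums: Σwᵢ·1 = 11, Σwᵢ·1/t = -391/504, Σwᵢ·1/t·1/t = 550867/254016.
Moment sums: Σwᵢ·y = 4, Σwᵢ·1/t·y = -4285/504.
AᵀWA·[α, β]ᵀ = AᵀWy becomes [[11, -391/504]; [-391/504, 550867/254016]]·[α, β]ᵀ = [4, -4285/504]ᵀ.
Δ = 11·(550867/254016) − (-391/504)² = 3767/162.
α = (4·(550867/254016) − (-391/504)·(-4285/504))/(3767/162) = 528033/5906656; β = (11·(-4285/504) − (-391/504)·4)/(3767/162) = -410139/105476.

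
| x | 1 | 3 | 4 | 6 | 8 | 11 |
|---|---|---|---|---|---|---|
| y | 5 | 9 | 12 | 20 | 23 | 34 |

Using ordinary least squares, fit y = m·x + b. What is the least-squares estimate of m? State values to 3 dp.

m = 2.924

Entries of AᵀA: Σx·x = 247, Σx = 33, Σ1 = 6.
For Aᵀy: Σx·y = 758, Σy = 103.
det = 247·6 − 33² = 393.
m = (758·6 − 33·103)/393 = 383/131; b = (247·103 − 33·758)/393 = 427/393.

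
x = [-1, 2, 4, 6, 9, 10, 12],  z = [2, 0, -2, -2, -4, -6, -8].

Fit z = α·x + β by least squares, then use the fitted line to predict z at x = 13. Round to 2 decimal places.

ẑ = -7.92

AᵀA·[α, β]ᵀ = Aᵀz reads: 382·α + 42·β = -214;  42·α + 7·β = -20.
Δ = 382·7 − 42² = 910.
α = ((-214)·7 − 42·(-20))/910 = -47/65; β = (382·(-20) − 42·(-214))/910 = 674/455.
At x = 13: ẑ = (-47/65)·(13) + (674/455)·(1) = -3603/455.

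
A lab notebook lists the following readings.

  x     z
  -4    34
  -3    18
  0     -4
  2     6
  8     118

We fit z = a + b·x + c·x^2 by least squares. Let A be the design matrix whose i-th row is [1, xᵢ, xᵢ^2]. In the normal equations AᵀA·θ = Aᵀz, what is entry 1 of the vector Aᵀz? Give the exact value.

Entry 1 ↔ basis 1, so (Aᵀz)_{1} = Σᵢ zᵢ = (1)·(34) + (1)·(18) + (1)·(-4) + (1)·(6) + (1)·(118) = 172.

172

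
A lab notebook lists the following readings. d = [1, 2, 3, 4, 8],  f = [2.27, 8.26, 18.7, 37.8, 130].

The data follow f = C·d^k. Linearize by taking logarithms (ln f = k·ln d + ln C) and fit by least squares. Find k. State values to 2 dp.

Linearized form: ln f = k·ln d + ln C. From the 5 transformed points,
Σln d = 5.2575, Σ(ln d)² = 7.9333, Σln f = 14.3596, Σln d·ln f = 19.8380.
Equations: 7.9333·k + 5.2575·ln C = 19.8380;  5.2575·k + 5·ln C = 14.3596.
Δ = 7.9333·5 − (5.2575)² = 12.0252; k = (19.8380·5 − 5.2575·14.3596)/12.0252 = 1.97043, ln C = (7.9333·14.3596 − 5.2575·19.8380)/12.0252 = 0.80001.

k = 1.97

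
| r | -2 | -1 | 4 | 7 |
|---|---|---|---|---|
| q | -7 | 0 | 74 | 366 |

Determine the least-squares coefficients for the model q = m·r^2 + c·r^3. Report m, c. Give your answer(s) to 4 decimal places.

m = 0.6412, c = 0.9763

MᵀM·[m, c]ᵀ = Mᵀq reads: 2674·m + 17798·c = 19090;  17798·m + 121810·c = 130330.
Eliminating c: 121810·(row 1) − 17798·(row 2) gives 8951136·m = 121810·19090 − 17798·130330 = 5739560, so m = 717445/1118892.
Then c = (130330 − 17798·(717445/1118892))/121810 = 1092325/1118892.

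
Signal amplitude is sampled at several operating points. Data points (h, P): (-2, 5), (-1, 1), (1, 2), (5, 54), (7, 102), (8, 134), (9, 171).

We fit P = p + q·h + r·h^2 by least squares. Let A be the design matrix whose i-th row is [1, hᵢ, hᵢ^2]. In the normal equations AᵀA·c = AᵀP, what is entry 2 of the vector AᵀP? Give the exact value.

3586

Entry 2 ↔ basis h, so (AᵀP)_{2} = Σᵢ (h)·Pᵢ = (-2)·(5) + (-1)·(1) + (1)·(2) + (5)·(54) + (7)·(102) + (8)·(134) + (9)·(171) = 3586.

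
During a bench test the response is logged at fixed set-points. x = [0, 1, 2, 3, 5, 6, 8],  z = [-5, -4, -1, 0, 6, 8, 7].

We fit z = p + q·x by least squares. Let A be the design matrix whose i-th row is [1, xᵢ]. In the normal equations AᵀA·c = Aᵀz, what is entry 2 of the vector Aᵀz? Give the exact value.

128

Entry 2 ↔ basis x, so (Aᵀz)_{2} = Σᵢ (x)·zᵢ = (0)·(-5) + (1)·(-4) + (2)·(-1) + (3)·(0) + (5)·(6) + (6)·(8) + (8)·(7) = 128.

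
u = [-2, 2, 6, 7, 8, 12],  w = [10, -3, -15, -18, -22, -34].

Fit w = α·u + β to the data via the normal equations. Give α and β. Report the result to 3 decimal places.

α = -3.138, β = 3.593

Sums needed: Σu·u = 301, Σu = 33, Σ1 = 6.
Moment sums: Σu·w = -826, Σw = -82.
Normal equations: [[301, 33]; [33, 6]]·[α, β]ᵀ = [-826, -82]ᵀ.
Δ = 301·6 − 33² = 717.
α = ((-826)·6 − 33·(-82))/717 = -750/239; β = (301·(-82) − 33·(-826))/717 = 2576/717.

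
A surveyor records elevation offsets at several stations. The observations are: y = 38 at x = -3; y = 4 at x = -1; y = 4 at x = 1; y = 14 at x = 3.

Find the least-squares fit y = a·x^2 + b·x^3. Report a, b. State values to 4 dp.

a = 2.9024, b = -0.4438

Forming AᵀA = [[164, 0]; [0, 1460]] and Aᵀy = [476, -648]ᵀ gives AᵀA·[a, b]ᵀ = Aᵀy.
Δ = 164·1460 − 0² = 239440.
a = (476·1460 − 0·(-648))/239440 = 119/41; b = (164·(-648) − 0·476)/239440 = -162/365.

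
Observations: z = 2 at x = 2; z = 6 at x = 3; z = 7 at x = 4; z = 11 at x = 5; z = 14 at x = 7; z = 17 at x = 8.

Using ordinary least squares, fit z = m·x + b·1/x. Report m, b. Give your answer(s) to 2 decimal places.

From the data, Σx·x = 167, Σx·1/x = 6, Σ1/x·1/x = 352549/705600.
For Aᵀz: Σx·z = 339, Σ1/x·z = 443/40.
Normal equations: [[167, 6]; [6, 352549/705600]]·[m, b]ᵀ = [339, 443/40]ᵀ.
Eliminating b: (352549/705600)·(row 1) − 6·(row 2) gives (33474083/705600)·m = (352549/705600)·339 − 6·(443/40) = 24208997/235200, so m = 72626991/33474083.
Then b = ((443/40) − 6·(72626991/33474083))/(352549/705600) = -130165560/33474083.

m = 2.17, b = -3.89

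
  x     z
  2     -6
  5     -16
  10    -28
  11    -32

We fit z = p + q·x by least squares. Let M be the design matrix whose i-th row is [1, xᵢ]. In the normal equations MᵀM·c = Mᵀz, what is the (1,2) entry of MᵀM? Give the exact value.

28

Row 1 ↔ basis 1, column 2 ↔ basis x, so (MᵀM)_{1,2} = Σᵢ x = (1)·(2) + (1)·(5) + (1)·(10) + (1)·(11) = 28.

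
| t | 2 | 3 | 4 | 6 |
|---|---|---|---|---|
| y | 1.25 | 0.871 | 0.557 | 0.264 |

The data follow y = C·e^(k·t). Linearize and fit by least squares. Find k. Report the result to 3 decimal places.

k = -0.392

Taking logs, ln y = k·t + ln C, so regress ln y on t.
AᵀA = [[65.0000, 15.0000]; [15.0000, 4]], rhs = [-10.2997, -1.8320]ᵀ  (here Σt = 15.0000, Σ(t)² = 65.0000, Σln y = -1.8320, Σt·ln y = -10.2997).
Solving (det = 35.0000): k = -0.39197, ln C = 1.01191.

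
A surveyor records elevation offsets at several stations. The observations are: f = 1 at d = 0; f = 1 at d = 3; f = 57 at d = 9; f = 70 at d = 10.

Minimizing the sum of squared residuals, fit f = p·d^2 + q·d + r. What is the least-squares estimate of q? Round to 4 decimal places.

Setting ∂/∂p … = 0 gives: 16642·p + 1756·q + 190·r = 11626;  1756·p + 190·q + 22·r = 1216;  190·p + 22·q + 4·r = 129.
Row-reducing yields p = 6425/6684, q = -17141/6684, r = 1549/2228.

q = -2.5645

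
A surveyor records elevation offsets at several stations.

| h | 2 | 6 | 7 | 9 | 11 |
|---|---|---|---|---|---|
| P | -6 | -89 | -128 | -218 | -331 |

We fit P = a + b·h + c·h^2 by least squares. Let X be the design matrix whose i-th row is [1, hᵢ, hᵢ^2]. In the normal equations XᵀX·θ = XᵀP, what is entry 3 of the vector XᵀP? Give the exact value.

-67209

Entry 3 ↔ basis h^2, so (XᵀP)_{3} = Σᵢ (h^2)·Pᵢ = (4)·(-6) + (36)·(-89) + (49)·(-128) + (81)·(-218) + (121)·(-331) = -67209.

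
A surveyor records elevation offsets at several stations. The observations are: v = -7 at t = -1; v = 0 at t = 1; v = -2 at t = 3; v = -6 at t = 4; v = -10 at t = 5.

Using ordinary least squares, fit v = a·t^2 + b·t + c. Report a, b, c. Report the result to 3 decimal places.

The normal system XᵀX·[a, b, c]ᵀ = Xᵀv is [[964, 216, 52]; [216, 52, 12]; [52, 12, 5]]·[a, b, c]ᵀ = [-371, -73, -25]ᵀ.
Inverting the 3×3 Gram matrix, [a, b, c]ᵀ = [-1737/1876, 5777/1876, -185/67]ᵀ.

a = -0.926, b = 3.079, c = -2.761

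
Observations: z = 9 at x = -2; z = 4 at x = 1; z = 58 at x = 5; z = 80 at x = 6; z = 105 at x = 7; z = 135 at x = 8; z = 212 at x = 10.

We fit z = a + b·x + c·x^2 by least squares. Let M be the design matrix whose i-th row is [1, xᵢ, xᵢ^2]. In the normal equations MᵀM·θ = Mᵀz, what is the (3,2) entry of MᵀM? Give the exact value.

2189

Row 3 ↔ basis x^2, column 2 ↔ basis x, so (MᵀM)_{3,2} = Σᵢ (x^2)·(x) = (4)·(-2) + (1)·(1) + (25)·(5) + (36)·(6) + (49)·(7) + (64)·(8) + (100)·(10) = 2189.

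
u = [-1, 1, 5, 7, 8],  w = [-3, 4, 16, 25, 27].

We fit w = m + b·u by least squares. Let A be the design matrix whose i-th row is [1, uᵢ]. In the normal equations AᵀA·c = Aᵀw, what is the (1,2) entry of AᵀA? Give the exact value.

20

Row 1 ↔ basis 1, column 2 ↔ basis u, so (AᵀA)_{1,2} = Σᵢ u = (1)·(-1) + (1)·(1) + (1)·(5) + (1)·(7) + (1)·(8) = 20.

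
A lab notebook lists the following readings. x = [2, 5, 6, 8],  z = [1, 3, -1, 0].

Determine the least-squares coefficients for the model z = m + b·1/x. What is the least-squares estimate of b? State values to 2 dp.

The normal system MᵀM·[m, b]ᵀ = Mᵀz is [[4, 119/120]; [119/120, 4801/14400]]·[m, b]ᵀ = [3, 14/15]ᵀ.
Eliminating b: (4801/14400)·(row 1) − (119/120)·(row 2) gives (1681/4800)·m = (4801/14400)·3 − (119/120)·(14/15) = 43/576, so m = 1075/5043.
Then b = ((14/15) − (119/120)·(1075/5043))/(4801/14400) = 3640/1681.

b = 2.17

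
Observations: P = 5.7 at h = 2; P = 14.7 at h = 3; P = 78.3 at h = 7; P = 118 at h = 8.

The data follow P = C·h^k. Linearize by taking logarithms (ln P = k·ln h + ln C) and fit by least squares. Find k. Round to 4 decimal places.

With ln Pᵢ as the transformed response and ln hᵢ as the regressor:
Σln h = 5.8171, Σ(ln h)² = 9.7980, Σln P = 13.5595, Σln h·ln P = 22.5649.
Normal system: [[9.7980, 5.8171]; [5.8171, 4]]·[k, ln C]ᵀ = [22.5649, 13.5595]ᵀ.
Slope k = (n·Σln h·ln P − Σln h·Σln P)/(n·Σ(ln h)² − (Σln h)²) = (4·22.5649 − 5.8171·13.5595)/5.3534 = 2.12616; ln C = (Σln P − k·Σln h)/n = 0.29786.

k = 2.1262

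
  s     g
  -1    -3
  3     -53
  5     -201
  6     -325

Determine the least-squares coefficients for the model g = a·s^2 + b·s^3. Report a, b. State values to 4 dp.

With design matrix X, XᵀX = [[2003, 11143]; [11143, 63011]] and Xᵀg = [-17205, -96753]ᵀ.
Δ = 2003·63011 − 11143² = 2044584.
a = ((-17205)·63011 − 11143·(-96753))/2044584 = -83133/28397; b = (2003·(-96753) − 11143·(-17205))/2044584 = -28902/28397.

a = -2.9275, b = -1.0178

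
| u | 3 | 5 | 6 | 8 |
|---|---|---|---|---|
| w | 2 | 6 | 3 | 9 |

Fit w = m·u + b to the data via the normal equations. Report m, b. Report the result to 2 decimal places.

The normal equations are: 134·m + 22·b = 126;  22·m + 4·b = 20.
Determinant 134·4 − 22² = 52.
m = (126·4 − 22·20)/52 = 16/13; b = (134·20 − 22·126)/52 = -23/13.

m = 1.23, b = -1.77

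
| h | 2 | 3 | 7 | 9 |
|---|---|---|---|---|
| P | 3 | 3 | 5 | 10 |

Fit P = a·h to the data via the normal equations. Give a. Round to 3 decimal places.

Forming MᵀM = [[143]] and MᵀP = [140]ᵀ gives MᵀM·[a]ᵀ = MᵀP.
a = 140/143 = 0.979021.

a = 0.979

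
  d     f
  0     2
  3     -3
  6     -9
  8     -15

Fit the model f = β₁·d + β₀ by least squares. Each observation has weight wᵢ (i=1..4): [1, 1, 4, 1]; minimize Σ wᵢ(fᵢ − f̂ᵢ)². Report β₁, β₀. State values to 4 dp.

β₁ = -2.0238, β₀ = 2.6905

Normal-equation sums: Σwᵢ·d·d = 217, Σwᵢ·d = 35, Σwᵢ·1 = 7.
And Σwᵢ·d·f = -345, Σwᵢ·f = -52.
det = 217·7 − 35² = 294.
β₁ = ((-345)·7 − 35·(-52))/294 = -85/42; β₀ = (217·(-52) − 35·(-345))/294 = 113/42.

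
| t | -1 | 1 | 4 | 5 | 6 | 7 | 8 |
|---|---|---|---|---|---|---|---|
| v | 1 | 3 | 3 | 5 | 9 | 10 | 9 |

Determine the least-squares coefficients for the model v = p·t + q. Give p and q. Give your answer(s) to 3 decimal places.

p = 1.002, q = 1.419

XᵀX·[p, q]ᵀ = Xᵀv reads: 192·p + 30·q = 235;  30·p + 7·q = 40.
Determinant 192·7 − 30² = 444.
p = (235·7 − 30·40)/444 = 445/444; q = (192·40 − 30·235)/444 = 105/74.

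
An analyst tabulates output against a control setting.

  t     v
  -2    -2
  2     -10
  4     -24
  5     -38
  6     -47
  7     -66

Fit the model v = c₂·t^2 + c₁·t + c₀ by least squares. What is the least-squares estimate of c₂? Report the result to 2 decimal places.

c₂ = -1.04

Normal-equation sums: Σt^2·t^2 = 4610, Σt^2·t = 748, Σt^2 = 134, Σt·t = 134, Σt = 22, Σ1 = 6.
Moment sums: Σt^2·v = -6308, Σt·v = -1046, Σv = -187.
XᵀX·[c₂, c₁, c₀]ᵀ = Xᵀv becomes [[4610, 748, 134]; [748, 134, 22]; [134, 22, 6]]·[c₂, c₁, c₀]ᵀ = [-6308, -1046, -187]ᵀ.
Solving the 3×3 system (Gaussian elimination) gives c₂ = -6361/6114, c₁ = -53477/30570, c₀ = -15457/10190.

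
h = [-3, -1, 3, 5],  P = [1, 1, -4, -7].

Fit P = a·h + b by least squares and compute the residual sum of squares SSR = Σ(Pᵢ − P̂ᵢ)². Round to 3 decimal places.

SSR = 2.650

The normal system XᵀX·[a, b]ᵀ = XᵀP is [[44, 4]; [4, 4]]·[a, b]ᵀ = [-51, -9]ᵀ.
Eliminating b: 4·(row 1) − 4·(row 2) gives 160·a = 4·(-51) − 4·(-9) = -168, so a = -21/20.
Then b = ((-9) − 4·(-21/20))/4 = -6/5.
Residuals: -19/20, 23/20, 7/20, -11/20; SSR = 53/20.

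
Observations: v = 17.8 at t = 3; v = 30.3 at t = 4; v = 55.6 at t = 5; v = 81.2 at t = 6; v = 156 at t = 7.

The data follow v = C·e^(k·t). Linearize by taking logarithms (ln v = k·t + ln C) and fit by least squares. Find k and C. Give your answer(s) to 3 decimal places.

k = 0.533, C = 3.624

With ln vᵢ as the transformed response and tᵢ as the regressor:
Over the data: Σt = 25.0000, Σ(t)² = 135.0000, Σln v = 19.7553, Σt·ln v = 104.1036.
Normal system: [[135.0000, 25.0000]; [25.0000, 5]]·[k, ln C]ᵀ = [104.1036, 19.7553]ᵀ.
Δ = 135.0000·5 − (25.0000)² = 50.0000; k = (104.1036·5 − 25.0000·19.7553)/50.0000 = 0.53271, ln C = (135.0000·19.7553 − 25.0000·104.1036)/50.0000 = 1.28752, so C = exp(1.28752) = 3.62378.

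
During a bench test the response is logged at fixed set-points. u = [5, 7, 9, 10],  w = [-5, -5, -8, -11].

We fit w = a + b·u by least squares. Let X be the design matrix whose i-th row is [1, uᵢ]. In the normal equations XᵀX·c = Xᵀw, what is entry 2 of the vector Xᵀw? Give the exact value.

-242

Entry 2 ↔ basis u, so (Xᵀw)_{2} = Σᵢ (u)·wᵢ = (5)·(-5) + (7)·(-5) + (9)·(-8) + (10)·(-11) = -242.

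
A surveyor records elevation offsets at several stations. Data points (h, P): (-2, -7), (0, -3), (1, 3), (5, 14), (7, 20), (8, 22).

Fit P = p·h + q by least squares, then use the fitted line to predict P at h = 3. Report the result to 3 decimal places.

P̂ = 7.668

Compute the Gram sums: Σh·h = 143, Σh = 19, Σ1 = 6.
For AᵀP: Σh·P = 403, ΣP = 49.
Normal equations: [[143, 19]; [19, 6]]·[p, q]ᵀ = [403, 49]ᵀ.
Δ = 143·6 − 19² = 497.
p = (403·6 − 19·49)/497 = 1487/497; q = (143·49 − 19·403)/497 = -650/497.
At h = 3: P̂ = (1487/497)·(3) + (-650/497)·(1) = 3811/497.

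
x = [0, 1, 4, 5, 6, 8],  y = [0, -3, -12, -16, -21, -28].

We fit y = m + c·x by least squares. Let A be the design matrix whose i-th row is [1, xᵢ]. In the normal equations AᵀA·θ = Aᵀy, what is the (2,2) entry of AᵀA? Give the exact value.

142

Row 2 ↔ basis x, column 2 ↔ basis x, so (AᵀA)_{2,2} = Σᵢ (x)·(x) = (0)·(0) + (1)·(1) + (4)·(4) + (5)·(5) + (6)·(6) + (8)·(8) = 142.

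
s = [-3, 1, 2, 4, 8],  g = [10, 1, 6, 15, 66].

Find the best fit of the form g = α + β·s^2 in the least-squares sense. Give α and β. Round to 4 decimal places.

α = 0.4230, β = 1.0201

Setting ∂/∂α … = 0 gives: 5·α + 94·β = 98;  94·α + 4450·β = 4579.
det = 5·4450 − 94² = 13414.
α = (98·4450 − 94·4579)/13414 = 2837/6707; β = (5·4579 − 94·98)/13414 = 13683/13414.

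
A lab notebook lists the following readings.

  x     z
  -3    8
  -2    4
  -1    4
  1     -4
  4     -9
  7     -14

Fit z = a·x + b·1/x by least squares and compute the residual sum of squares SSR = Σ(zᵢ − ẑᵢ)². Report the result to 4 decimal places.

Setting ∂/∂a … = 0 gives: 80·a + 6·b = -174;  6·a + (17245/7056)·b = -203/12.
(Σx·x = 80, Σx·1/x = 6, Σ1/x·1/x = 17245/7056, Σx·z = -174, Σ1/x·z = -203/12.)
Determinant 80·(17245/7056) − 6² = 70349/441.
a = ((-174)·(17245/7056) − 6·(-203/12))/(70349/441) = -1142223/562792; b = (80·(-203/12) − 6·(-174))/(70349/441) = -136416/70349.
Residuals: 711891/562792, -289471/281396, 17617/562792, -17617/562792, -55851/140698, 272377/562792; SSR = 858827/281396.

SSR = 3.0520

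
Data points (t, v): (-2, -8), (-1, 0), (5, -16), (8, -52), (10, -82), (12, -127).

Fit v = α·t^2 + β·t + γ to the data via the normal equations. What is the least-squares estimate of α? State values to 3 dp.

The normal system XᵀX·[α, β, γ]ᵀ = Xᵀv is [[35474, 3356, 338]; [3356, 338, 32]; [338, 32, 6]]·[α, β, γ]ᵀ = [-30248, -2824, -285]ᵀ.
Inverting the 3×3 Gram matrix, [α, β, γ]ᵀ = [-524123/505500, 92609/50550, 191733/168500]ᵀ.

α = -1.037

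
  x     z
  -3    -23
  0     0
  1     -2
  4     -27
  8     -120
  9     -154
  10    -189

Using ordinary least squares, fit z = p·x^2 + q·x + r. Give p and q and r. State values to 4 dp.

p = -2.0285, q = 1.3395, r = -0.5897

The normal equations are: 20995·p + 2279·q + 271·r = -39695;  2279·p + 271·q + 29·r = -4277;  271·p + 29·q + 7·r = -515.
(Σx^2·x^2 = 20995, Σx^2·x = 2279, Σx^2 = 271, Σx·x = 271, Σx = 29, Σ1 = 7, Σx^2·z = -39695, Σx·z = -4277, Σz = -515.)
Inverting the 3×3 Gram matrix, [p, q, r]ᵀ = [-292886/144387, 193406/144387, -85139/144387]ᵀ.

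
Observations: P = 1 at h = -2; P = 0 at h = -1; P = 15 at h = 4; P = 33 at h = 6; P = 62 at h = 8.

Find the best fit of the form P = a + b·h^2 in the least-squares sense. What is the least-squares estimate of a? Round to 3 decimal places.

a = -1.797

Forming XᵀX = [[5, 121]; [121, 5665]] and XᵀP = [111, 5400]ᵀ gives XᵀX·[a, b]ᵀ = XᵀP.
Determinant 5·5665 − 121² = 13684.
a = (111·5665 − 121·5400)/13684 = -2235/1244; b = (5·5400 − 121·111)/13684 = 13569/13684.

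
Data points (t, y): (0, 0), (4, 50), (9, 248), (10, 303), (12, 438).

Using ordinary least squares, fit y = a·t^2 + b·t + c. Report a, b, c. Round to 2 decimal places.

The normal equations are: 37553·a + 3521·b + 341·c = 114260;  3521·a + 341·b + 35·c = 10718;  341·a + 35·b + 5·c = 1039.
Inverting the 3×3 Gram matrix, [a, b, c]ᵀ = [216491/72114, 4363/10302, 1136/12019]ᵀ.

a = 3.00, b = 0.42, c = 0.09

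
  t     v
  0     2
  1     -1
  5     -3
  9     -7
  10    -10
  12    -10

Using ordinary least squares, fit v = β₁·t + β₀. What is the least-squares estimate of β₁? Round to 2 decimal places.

β₁ = -0.98

Compute the Gram sums: Σt·t = 351, Σt = 37, Σ1 = 6.
For Aᵀv: Σt·v = -299, Σv = -29.
AᵀA·[β₁, β₀]ᵀ = Aᵀv becomes [[351, 37]; [37, 6]]·[β₁, β₀]ᵀ = [-299, -29]ᵀ.
Determinant 351·6 − 37² = 737.
β₁ = ((-299)·6 − 37·(-29))/737 = -721/737; β₀ = (351·(-29) − 37·(-299))/737 = 884/737.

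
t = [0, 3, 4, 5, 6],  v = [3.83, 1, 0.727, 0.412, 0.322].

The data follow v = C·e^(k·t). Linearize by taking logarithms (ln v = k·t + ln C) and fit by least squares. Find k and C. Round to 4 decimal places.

k = -0.4209, C = 3.7286

Linearized form: ln v = k·t + ln C. From the 5 transformed points,
Σt = 18.0000, Σ(t)² = 86.0000, Σln v = -0.9959, Σt·ln v = -12.5082.
Equations: 86.0000·k + 18.0000·ln C = -12.5082;  18.0000·k + 5·ln C = -0.9959.
Slope k = (n·Σt·ln v − Σt·Σln v)/(n·Σ(t)² − (Σt)²) = (5·-12.5082 − 18.0000·-0.9959)/106.0000 = -0.42089; ln C = (Σln v − k·Σt)/n = 1.31604, so C = exp(1.31604) = 3.72862.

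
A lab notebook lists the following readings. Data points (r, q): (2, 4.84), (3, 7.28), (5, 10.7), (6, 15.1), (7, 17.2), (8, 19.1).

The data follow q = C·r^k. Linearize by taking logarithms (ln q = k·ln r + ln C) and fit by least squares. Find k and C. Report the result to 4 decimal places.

Linearized form: ln q = k·ln r + ln C. From the 6 transformed points,
Σln r = 9.2183, Σ(ln r)² = 15.5987, Σln q = 14.4416, Σln r·ln q = 23.6224.
Equations: 15.5987·k + 9.2183·ln C = 23.6224;  9.2183·k + 6·ln C = 14.4416.
Δ = 15.5987·6 − (9.2183)² = 8.6152; k = (23.6224·6 − 9.2183·14.4416)/8.6152 = 0.99910, ln C = (15.5987·14.4416 − 9.2183·23.6224)/8.6152 = 0.87193, so C = exp(0.87193) = 2.39151.

k = 0.9991, C = 2.3915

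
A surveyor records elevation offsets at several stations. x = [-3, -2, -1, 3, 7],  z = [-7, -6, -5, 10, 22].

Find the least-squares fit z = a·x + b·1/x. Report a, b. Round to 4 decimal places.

a = 2.9989, b = 1.2160

Sums needed: Σx·x = 72, Σx·1/x = 5, Σ1/x·1/x = 2633/1764.
Moment sums: Σx·z = 222, Σ1/x·z = 353/21.
Eliminating b: (2633/1764)·(row 1) − 5·(row 2) gives (4041/49)·a = (2633/1764)·222 − 5·(353/21) = 24237/98, so a = 2693/898.
Then b = ((353/21) − 5·(2693/898))/(2633/1764) = 546/449.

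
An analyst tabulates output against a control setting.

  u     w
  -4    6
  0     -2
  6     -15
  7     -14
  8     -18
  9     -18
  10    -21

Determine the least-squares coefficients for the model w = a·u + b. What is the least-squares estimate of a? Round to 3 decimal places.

Sums needed: Σu·u = 346, Σu = 36, Σ1 = 7.
Moment sums: Σu·w = -728, Σw = -82.
Eliminating b: 7·(row 1) − 36·(row 2) gives 1126·a = 7·(-728) − 36·(-82) = -2144, so a = -1072/563.
Then b = ((-82) − 36·(-1072/563))/7 = -1082/563.

a = -1.904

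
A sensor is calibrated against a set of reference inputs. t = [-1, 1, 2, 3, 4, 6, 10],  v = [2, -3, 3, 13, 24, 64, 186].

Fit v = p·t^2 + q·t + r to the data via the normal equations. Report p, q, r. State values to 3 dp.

The normal equations are: 11651·p + 1315·q + 167·r = 21416;  1315·p + 167·q + 25·r = 2380;  167·p + 25·q + 7·r = 289.
(Σt^2·t^2 = 11651, Σt^2·t = 1315, Σt^2 = 167, Σt·t = 167, Σt = 25, Σ1 = 7, Σt^2·v = 21416, Σt·v = 2380, Σv = 289.)
Solving the 3×3 system (Gaussian elimination) gives p = 186643/92726, q = -117545/92726, r = -102353/46363.

p = 2.013, q = -1.268, r = -2.208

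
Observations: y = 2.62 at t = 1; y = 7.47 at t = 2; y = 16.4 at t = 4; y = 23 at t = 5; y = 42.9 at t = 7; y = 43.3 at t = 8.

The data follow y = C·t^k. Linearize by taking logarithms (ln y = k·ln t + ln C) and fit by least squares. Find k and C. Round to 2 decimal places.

With ln yᵢ as the transformed response and ln tᵢ as the regressor:
Over the data: Σln t = 7.7142, Σ(ln t)² = 13.1032, Σln y = 16.4339, Σln t·ln y = 25.4682.
Normal system: [[13.1032, 7.7142]; [7.7142, 6]]·[k, ln C]ᵀ = [25.4682, 16.4339]ᵀ.
Solving (det = 19.1098): k = 1.36235, ln C = 0.98739, so C = exp(0.98739) = 2.68423.

k = 1.36, C = 2.68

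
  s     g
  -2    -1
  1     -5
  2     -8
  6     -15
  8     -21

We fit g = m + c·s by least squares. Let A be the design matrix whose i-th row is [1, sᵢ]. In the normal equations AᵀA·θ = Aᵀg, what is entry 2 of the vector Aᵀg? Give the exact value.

-277

Entry 2 ↔ basis s, so (Aᵀg)_{2} = Σᵢ (s)·gᵢ = (-2)·(-1) + (1)·(-5) + (2)·(-8) + (6)·(-15) + (8)·(-21) = -277.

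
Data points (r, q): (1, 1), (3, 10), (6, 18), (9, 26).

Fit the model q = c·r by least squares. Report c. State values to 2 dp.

c = 2.94

Entries of MᵀM: Σr·r = 127.
And Σr·q = 373.
Normal equations: [[127]]·[c]ᵀ = [373]ᵀ.
c = 373/127 = 2.93701.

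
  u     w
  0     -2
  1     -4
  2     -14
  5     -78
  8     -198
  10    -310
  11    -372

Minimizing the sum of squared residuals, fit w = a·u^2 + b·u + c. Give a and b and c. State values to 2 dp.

a = -3.07, b = -0.01, c = -1.53

The normal system MᵀM·[a, b, c]ᵀ = Mᵀw is [[29379, 2977, 315]; [2977, 315, 37]; [315, 37, 7]]·[a, b, c]ᵀ = [-90694, -9198, -978]ᵀ.
Inverting the 3×3 Gram matrix, [a, b, c]ᵀ = [-126839/41321, -62/5903, -63085/41321]ᵀ.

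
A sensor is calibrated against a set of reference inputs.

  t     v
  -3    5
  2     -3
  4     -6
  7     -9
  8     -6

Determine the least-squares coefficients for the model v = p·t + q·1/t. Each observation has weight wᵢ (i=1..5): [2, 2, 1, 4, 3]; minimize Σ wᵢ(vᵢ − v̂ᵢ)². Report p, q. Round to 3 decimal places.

Normal-equation sums: Σwᵢ·t·t = 430, Σwᵢ·t·1/t = 12, Σwᵢ·1/t·1/t = 25775/28224.
Moment sums: Σwᵢ·t·v = -462, Σwᵢ·1/t·v = -1279/84.
det = 430·(25775/28224) − 12² = 3509497/14112.
p = ((-462)·(25775/28224) − 12·(-1279/84))/(3509497/14112) = -3375561/3509497; q = (430·(-1279/84) − 12·(-462))/(3509497/14112) = -14158032/3509497.

p = -0.962, q = -4.034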